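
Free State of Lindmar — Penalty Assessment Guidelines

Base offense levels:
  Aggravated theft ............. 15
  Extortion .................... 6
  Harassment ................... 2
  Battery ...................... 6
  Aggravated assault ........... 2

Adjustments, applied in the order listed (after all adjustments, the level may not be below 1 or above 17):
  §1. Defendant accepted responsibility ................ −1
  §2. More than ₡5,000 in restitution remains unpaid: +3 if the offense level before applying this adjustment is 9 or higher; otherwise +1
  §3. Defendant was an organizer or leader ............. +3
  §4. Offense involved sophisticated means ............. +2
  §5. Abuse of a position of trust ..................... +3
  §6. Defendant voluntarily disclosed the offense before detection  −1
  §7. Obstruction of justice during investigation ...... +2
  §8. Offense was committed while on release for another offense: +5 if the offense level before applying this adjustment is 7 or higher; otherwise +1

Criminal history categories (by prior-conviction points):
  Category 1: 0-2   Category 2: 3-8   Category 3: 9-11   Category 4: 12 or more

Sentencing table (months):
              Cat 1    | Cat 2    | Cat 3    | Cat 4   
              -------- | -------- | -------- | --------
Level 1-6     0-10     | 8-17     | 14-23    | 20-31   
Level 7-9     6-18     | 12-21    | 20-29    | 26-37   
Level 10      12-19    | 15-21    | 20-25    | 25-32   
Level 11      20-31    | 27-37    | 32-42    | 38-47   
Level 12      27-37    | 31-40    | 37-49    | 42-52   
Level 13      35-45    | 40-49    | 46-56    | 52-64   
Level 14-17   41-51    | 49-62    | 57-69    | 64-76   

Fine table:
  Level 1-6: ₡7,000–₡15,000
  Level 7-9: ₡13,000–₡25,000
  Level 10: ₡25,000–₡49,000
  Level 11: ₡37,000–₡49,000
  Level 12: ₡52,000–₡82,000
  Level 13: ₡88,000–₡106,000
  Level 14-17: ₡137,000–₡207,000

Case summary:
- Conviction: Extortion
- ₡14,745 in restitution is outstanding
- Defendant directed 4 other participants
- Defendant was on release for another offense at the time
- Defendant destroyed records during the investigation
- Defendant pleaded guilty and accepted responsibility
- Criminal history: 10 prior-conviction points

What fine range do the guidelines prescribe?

Base offense level for extortion: 6.
§1 applies: 6 − 1 = 5.
§2 applies (level before this adjustment is 5 < 9, so +1): 5 + 1 = 6.
§3 applies: 6 + 3 = 9.
§4 does not apply.
§5 does not apply.
§6 does not apply.
§7 applies: 9 + 2 = 11.
§8 applies (level before this adjustment is 11 ≥ 7, so +5): 11 + 5 = 16.
Final offense level: 16.
Level 16 falls in the 14-17 band.
Fine table: Level 14-17 → ₡137,000–₡207,000.

₡137,000–₡207,000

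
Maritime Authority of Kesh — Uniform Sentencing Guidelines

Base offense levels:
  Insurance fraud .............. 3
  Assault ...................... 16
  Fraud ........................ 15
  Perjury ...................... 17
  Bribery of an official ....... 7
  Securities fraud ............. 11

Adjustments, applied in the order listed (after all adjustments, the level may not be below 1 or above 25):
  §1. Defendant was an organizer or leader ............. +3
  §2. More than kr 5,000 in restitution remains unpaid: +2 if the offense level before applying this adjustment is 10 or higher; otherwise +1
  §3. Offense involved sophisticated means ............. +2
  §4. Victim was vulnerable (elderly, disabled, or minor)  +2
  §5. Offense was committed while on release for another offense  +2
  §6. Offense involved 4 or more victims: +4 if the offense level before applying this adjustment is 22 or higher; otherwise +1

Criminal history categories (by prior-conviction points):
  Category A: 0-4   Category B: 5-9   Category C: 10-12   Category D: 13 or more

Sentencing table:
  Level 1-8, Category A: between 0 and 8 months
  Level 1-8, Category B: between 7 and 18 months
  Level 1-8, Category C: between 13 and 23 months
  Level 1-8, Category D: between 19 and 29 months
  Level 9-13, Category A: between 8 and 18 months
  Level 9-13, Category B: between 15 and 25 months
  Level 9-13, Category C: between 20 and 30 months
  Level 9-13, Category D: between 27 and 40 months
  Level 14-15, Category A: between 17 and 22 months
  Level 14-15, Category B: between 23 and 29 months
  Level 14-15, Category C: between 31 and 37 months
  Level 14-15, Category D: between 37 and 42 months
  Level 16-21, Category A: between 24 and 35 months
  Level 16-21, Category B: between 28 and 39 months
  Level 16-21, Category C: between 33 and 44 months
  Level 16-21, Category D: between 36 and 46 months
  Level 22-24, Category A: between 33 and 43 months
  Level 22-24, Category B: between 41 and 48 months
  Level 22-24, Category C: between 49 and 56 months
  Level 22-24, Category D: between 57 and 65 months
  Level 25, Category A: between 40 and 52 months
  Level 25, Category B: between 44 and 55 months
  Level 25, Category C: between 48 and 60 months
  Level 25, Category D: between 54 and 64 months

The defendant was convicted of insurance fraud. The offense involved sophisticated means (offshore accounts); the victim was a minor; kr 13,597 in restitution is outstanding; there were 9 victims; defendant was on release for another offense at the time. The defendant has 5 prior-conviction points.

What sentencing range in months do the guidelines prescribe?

15-25 months

Base offense level for insurance fraud: 3.
§2 applies (level before this adjustment is 3 < 10, so +1): 3 + 1 = 4.
§3 applies: 4 + 2 = 6.
§4 applies: 6 + 2 = 8.
§5 applies: 8 + 2 = 10.
§6 applies (level before this adjustment is 10 < 22, so +1): 10 + 1 = 11.
Final offense level: 11.
Criminal history: 5 prior points → Category B (5-9).
Level 11 falls in the 9-13 band.
Grid: Level 9-13 × Category B = 15-25 months.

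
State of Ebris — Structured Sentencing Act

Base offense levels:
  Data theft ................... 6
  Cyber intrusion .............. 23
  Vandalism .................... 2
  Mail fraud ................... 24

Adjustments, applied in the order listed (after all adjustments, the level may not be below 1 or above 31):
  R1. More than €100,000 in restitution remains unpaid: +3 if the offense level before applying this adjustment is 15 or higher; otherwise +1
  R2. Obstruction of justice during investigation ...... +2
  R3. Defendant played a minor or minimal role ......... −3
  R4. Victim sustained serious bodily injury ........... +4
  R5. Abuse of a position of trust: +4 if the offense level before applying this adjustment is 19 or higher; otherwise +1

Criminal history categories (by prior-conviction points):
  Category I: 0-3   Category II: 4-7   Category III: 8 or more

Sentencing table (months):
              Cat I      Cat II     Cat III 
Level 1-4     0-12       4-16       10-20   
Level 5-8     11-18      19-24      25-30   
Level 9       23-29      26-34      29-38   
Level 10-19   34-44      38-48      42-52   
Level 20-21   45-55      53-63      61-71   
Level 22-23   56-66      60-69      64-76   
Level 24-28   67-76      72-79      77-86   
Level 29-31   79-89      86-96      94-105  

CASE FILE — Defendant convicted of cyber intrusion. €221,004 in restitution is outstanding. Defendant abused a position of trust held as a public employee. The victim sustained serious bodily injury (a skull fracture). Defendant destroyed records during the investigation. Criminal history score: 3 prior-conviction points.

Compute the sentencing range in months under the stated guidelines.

79-89 months

Base offense level for cyber intrusion: 23.
R1 applies (level before this adjustment is 23 ≥ 15, so +3): 23 + 3 = 26.
R2 applies: 26 + 2 = 28.
R3 does not apply.
R4 applies: 28 + 4 = 32.
R5 applies (level before this adjustment is 32 ≥ 19, so +4): 32 + 4 = 36.
Level 36 exceeds the maximum of 31; capped at 31.
Final offense level: 31.
Criminal history: 3 prior points → Category I (0-3).
Level 31 falls in the 29-31 band.
Grid: Level 29-31 × Category I = 79-89 months.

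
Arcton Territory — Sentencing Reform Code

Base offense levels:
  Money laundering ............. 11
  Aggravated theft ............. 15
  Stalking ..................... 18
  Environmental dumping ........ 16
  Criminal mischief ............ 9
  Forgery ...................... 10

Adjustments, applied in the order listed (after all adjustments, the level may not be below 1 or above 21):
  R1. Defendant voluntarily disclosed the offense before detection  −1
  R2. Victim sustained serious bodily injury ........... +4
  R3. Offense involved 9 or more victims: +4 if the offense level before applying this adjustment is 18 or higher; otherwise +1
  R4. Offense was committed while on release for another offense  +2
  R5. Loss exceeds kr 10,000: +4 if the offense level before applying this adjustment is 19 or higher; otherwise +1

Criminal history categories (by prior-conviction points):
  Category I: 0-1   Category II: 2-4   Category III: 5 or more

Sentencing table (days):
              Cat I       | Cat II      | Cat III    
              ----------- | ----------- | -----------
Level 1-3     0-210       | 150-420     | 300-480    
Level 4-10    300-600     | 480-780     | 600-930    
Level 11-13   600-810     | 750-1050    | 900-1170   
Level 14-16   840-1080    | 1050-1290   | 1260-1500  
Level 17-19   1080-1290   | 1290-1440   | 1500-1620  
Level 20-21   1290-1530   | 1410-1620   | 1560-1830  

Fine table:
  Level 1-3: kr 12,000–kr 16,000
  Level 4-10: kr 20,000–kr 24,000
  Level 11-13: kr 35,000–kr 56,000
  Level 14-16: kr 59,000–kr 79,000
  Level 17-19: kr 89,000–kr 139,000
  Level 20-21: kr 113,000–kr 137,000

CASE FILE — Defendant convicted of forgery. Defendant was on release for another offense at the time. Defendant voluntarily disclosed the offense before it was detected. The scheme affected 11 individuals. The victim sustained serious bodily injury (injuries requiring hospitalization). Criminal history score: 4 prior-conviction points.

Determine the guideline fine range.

kr 59,000–kr 79,000

Base offense level for forgery: 10.
R1 applies: 10 − 1 = 9.
R2 applies: 9 + 4 = 13.
R3 applies (level before this adjustment is 13 < 18, so +1): 13 + 1 = 14.
R4 applies: 14 + 2 = 16.
R5 does not apply.
Final offense level: 16.
Level 16 falls in the 14-16 band.
Fine table: Level 14-16 → kr 59,000–kr 79,000.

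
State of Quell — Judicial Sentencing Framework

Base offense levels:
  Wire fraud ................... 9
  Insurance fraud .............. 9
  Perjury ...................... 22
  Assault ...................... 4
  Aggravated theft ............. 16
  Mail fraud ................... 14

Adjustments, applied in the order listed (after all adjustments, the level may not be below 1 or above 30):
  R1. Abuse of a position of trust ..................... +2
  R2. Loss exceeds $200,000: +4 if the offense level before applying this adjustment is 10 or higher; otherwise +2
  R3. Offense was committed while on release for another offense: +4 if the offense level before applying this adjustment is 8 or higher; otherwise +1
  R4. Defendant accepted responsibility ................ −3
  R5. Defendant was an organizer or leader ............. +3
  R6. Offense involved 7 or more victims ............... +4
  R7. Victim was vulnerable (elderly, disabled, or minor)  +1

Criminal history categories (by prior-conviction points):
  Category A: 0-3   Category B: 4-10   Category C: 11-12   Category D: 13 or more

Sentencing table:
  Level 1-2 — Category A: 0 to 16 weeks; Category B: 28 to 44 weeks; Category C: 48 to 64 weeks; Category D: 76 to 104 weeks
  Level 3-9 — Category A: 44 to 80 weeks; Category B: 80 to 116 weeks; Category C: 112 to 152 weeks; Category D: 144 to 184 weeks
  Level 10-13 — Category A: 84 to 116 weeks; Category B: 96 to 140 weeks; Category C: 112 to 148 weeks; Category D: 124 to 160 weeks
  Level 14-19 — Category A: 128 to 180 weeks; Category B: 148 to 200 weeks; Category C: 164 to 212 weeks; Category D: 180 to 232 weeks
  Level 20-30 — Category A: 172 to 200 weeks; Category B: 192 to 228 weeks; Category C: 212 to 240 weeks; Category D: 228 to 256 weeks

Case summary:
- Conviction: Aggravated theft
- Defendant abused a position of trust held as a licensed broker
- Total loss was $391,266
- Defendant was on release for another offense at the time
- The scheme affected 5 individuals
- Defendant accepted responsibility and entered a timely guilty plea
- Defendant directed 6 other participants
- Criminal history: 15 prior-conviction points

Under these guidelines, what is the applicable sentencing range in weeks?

Base offense level for aggravated theft: 16.
R1 applies: 16 + 2 = 18.
R2 applies (level before this adjustment is 18 ≥ 10, so +4): 18 + 4 = 22.
R3 applies (level before this adjustment is 22 ≥ 8, so +4): 22 + 4 = 26.
R4 applies: 26 − 3 = 23.
R5 applies: 23 + 3 = 26.
Final offense level: 26.
Criminal history: 15 prior points → Category D (13+).
Level 26 falls in the 20-30 band.
Grid: Level 20-30 × Category D = 228-256 weeks.

228-256 weeks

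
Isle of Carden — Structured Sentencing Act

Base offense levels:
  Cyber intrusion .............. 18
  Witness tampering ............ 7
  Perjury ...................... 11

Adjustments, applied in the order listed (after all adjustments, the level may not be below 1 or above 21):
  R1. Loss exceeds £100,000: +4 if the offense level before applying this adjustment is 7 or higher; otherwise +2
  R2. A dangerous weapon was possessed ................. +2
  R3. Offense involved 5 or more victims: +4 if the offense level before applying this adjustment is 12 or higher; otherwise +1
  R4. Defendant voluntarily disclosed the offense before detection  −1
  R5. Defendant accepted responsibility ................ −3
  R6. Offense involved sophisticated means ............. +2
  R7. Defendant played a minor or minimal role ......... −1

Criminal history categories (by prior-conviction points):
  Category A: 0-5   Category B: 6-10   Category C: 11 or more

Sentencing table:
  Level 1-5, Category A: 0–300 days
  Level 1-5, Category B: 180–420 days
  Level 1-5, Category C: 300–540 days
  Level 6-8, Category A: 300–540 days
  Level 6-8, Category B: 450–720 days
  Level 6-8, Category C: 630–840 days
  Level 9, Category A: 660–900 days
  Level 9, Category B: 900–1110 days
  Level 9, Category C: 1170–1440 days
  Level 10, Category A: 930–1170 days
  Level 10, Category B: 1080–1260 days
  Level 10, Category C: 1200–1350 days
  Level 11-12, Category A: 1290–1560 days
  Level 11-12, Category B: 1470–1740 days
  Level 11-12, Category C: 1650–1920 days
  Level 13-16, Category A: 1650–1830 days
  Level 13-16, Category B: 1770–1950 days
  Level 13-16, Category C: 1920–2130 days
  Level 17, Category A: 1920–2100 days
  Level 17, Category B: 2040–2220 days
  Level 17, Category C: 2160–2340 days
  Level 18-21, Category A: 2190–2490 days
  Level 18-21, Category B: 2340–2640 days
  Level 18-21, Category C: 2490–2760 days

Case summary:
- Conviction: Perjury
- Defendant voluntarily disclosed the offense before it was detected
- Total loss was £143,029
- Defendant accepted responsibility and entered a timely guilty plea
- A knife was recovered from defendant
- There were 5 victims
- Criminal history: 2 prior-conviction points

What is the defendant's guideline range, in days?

Base offense level for perjury: 11.
R1 applies (level before this adjustment is 11 ≥ 7, so +4): 11 + 4 = 15.
R2 applies: 15 + 2 = 17.
R3 applies (level before this adjustment is 17 ≥ 12, so +4): 17 + 4 = 21.
R4 applies: 21 − 1 = 20.
R5 applies: 20 − 3 = 17.
Final offense level: 17.
Criminal history: 2 prior points → Category A (0-5).
Level 17 falls in the 17 band.
Grid: Level 17 × Category A = 1920-2100 days.

1920-2100 days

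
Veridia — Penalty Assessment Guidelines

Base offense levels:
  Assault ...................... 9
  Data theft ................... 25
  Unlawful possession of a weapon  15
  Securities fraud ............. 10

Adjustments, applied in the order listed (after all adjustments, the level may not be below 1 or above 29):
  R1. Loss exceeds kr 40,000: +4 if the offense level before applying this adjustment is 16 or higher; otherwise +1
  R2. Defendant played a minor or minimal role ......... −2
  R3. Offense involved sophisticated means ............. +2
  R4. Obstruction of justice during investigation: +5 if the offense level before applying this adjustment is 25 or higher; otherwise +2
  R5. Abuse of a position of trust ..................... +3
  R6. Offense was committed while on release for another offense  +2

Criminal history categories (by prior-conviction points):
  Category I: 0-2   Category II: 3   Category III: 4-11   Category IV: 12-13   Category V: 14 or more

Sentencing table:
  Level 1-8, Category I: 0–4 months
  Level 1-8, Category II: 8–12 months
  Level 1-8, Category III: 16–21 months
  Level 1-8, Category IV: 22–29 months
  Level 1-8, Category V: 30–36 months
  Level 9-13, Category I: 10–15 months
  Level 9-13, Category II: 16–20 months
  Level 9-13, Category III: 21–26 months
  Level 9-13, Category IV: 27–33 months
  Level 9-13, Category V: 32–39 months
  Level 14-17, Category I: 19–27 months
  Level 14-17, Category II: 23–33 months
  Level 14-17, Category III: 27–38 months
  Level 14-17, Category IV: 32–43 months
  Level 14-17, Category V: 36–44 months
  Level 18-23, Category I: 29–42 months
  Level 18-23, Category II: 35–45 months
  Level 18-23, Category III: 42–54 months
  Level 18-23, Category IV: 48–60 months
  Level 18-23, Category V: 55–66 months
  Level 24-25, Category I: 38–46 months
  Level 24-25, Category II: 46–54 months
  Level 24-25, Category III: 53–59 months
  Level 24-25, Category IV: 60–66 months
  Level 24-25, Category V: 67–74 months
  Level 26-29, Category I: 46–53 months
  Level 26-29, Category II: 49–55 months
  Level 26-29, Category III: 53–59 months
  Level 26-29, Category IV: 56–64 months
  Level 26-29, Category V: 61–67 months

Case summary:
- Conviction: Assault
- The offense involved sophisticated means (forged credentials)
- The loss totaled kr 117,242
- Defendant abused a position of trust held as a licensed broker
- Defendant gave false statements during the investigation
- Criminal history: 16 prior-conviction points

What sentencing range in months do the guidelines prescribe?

36-44 months

Base offense level for assault: 9.
R1 applies (level before this adjustment is 9 < 16, so +1): 9 + 1 = 10.
R2 does not apply.
R3 applies: 10 + 2 = 12.
R4 applies (level before this adjustment is 12 < 25, so +2): 12 + 2 = 14.
R5 applies: 14 + 3 = 17.
R6 does not apply.
Final offense level: 17.
Criminal history: 16 prior points → Category V (14+).
Level 17 falls in the 14-17 band.
Grid: Level 14-17 × Category V = 36-44 months.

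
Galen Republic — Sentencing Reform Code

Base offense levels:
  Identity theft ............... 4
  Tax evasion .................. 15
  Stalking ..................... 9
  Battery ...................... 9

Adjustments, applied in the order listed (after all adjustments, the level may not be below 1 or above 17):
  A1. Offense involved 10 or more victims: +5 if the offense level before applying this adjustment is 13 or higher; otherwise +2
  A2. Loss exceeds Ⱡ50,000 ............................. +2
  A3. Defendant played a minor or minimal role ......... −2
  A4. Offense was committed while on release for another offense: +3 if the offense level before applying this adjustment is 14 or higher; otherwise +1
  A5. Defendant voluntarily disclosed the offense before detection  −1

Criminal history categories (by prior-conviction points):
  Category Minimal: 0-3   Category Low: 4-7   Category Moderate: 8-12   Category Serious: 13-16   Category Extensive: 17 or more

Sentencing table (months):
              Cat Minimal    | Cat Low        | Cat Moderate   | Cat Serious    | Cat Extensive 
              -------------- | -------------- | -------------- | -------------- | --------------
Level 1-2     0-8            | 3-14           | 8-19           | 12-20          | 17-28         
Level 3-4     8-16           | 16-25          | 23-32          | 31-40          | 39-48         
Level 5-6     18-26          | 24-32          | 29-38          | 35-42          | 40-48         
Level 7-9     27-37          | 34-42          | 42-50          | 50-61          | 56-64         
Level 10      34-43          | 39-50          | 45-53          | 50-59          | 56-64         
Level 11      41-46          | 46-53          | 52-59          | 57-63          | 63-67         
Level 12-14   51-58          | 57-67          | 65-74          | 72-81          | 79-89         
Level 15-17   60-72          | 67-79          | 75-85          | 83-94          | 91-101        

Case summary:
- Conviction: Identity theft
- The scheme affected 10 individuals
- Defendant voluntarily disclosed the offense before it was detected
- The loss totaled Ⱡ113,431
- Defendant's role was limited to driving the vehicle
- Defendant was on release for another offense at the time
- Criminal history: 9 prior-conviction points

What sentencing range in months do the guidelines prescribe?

Base offense level for identity theft: 4.
A1 applies (level before this adjustment is 4 < 13, so +2): 4 + 2 = 6.
A2 applies: 6 + 2 = 8.
A3 applies: 8 − 2 = 6.
A4 applies (level before this adjustment is 6 < 14, so +1): 6 + 1 = 7.
A5 applies: 7 − 1 = 6.
Final offense level: 6.
Criminal history: 9 prior points → Category Moderate (8-12).
Level 6 falls in the 5-6 band.
Grid: Level 5-6 × Category Moderate = 29-38 months.

29-38 months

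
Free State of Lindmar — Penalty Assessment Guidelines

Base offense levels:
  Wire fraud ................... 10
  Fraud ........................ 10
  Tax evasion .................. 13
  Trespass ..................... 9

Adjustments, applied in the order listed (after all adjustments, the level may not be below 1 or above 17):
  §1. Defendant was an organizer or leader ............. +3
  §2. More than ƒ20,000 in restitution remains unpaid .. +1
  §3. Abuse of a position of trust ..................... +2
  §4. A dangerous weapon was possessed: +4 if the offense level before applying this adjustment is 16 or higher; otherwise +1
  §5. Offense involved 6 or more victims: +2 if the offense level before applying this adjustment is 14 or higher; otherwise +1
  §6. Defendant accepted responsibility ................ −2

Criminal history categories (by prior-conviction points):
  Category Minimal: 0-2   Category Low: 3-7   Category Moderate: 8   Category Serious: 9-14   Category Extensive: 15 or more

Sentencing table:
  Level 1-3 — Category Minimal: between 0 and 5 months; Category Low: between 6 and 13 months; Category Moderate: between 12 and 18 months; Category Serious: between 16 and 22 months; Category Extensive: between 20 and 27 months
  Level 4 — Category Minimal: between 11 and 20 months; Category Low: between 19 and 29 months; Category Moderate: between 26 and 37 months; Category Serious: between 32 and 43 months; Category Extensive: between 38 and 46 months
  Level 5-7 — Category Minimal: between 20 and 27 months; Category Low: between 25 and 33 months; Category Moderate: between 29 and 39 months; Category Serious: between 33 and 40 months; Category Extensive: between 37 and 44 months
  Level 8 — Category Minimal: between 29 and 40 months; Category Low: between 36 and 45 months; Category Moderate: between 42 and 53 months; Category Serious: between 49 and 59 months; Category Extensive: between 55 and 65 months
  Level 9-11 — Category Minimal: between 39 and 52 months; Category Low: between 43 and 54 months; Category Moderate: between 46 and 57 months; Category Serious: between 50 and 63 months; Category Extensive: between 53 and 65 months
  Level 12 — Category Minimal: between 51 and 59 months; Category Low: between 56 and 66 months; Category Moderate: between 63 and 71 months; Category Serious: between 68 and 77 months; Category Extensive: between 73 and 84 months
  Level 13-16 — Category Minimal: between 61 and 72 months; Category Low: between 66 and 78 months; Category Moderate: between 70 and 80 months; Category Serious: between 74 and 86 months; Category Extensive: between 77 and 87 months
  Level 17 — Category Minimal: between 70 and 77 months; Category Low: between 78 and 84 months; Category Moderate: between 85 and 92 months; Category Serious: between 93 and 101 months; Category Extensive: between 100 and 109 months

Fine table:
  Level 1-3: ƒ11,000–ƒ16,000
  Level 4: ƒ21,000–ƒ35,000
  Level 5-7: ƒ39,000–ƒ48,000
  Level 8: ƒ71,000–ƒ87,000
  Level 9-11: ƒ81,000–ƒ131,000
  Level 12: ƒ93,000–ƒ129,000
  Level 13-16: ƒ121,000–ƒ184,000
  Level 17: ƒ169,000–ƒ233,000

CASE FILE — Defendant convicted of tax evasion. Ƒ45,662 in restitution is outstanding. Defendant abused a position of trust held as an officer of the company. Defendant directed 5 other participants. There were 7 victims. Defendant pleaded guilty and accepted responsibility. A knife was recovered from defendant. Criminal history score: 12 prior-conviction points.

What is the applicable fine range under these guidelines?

Base offense level for tax evasion: 13.
§1 applies: 13 + 3 = 16.
§2 applies: 16 + 1 = 17.
§3 applies: 17 + 2 = 19.
§4 applies (level before this adjustment is 19 ≥ 16, so +4): 19 + 4 = 23.
§5 applies (level before this adjustment is 23 ≥ 14, so +2): 23 + 2 = 25.
§6 applies: 25 − 2 = 23.
Level 23 exceeds the maximum of 17; capped at 17.
Final offense level: 17.
Level 17 falls in the 17 band.
Fine table: Level 17 → ƒ169,000–ƒ233,000.

ƒ169,000–ƒ233,000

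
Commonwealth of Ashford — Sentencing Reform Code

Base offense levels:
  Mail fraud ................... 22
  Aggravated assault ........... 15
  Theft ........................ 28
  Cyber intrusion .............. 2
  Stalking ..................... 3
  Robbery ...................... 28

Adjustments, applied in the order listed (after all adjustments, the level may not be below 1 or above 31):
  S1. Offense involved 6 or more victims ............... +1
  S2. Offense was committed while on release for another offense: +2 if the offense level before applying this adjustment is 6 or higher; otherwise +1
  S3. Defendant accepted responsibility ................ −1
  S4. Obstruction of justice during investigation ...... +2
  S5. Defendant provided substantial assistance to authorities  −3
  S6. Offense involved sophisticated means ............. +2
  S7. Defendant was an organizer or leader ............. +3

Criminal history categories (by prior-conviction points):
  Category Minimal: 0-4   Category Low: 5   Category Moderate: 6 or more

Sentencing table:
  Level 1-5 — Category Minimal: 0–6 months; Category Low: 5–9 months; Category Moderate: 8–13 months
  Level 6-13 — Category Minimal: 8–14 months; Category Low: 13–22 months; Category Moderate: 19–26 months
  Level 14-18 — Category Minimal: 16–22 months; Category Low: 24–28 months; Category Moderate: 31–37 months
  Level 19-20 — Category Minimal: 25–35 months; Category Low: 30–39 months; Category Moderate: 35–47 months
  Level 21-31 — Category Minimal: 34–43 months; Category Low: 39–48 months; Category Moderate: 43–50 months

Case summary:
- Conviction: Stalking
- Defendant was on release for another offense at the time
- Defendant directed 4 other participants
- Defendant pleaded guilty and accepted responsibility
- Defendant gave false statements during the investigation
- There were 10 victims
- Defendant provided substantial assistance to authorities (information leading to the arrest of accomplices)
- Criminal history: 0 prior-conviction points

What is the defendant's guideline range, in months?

8-14 months

Base offense level for stalking: 3.
S1 applies: 3 + 1 = 4.
S2 applies (level before this adjustment is 4 < 6, so +1): 4 + 1 = 5.
S3 applies: 5 − 1 = 4.
S4 applies: 4 + 2 = 6.
S5 applies: 6 − 3 = 3.
S6 does not apply.
S7 applies: 3 + 3 = 6.
Final offense level: 6.
Criminal history: 0 prior points → Category Minimal (0-4).
Level 6 falls in the 6-13 band.
Grid: Level 6-13 × Category Minimal = 8-14 months.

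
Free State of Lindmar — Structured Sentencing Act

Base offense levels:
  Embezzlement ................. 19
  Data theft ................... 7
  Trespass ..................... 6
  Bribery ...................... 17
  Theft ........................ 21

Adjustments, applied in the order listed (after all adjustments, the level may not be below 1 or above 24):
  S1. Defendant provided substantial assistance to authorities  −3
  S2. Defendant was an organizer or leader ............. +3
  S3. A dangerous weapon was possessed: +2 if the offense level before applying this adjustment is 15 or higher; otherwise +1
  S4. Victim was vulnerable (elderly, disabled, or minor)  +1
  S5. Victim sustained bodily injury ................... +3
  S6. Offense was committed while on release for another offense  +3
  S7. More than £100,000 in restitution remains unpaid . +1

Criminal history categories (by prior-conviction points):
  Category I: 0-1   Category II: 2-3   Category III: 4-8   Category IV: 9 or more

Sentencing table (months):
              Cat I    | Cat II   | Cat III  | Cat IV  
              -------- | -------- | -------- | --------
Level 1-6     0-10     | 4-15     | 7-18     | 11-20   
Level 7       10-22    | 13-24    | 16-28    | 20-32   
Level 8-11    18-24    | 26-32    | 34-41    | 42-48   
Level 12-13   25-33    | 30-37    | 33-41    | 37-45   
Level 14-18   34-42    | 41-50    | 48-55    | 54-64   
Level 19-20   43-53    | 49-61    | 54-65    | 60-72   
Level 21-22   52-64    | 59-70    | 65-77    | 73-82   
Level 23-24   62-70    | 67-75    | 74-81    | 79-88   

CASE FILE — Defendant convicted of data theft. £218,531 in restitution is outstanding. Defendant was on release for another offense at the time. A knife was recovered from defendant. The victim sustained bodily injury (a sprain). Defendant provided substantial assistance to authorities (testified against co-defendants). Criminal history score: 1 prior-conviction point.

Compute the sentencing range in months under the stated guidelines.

25-33 months

Base offense level for data theft: 7.
S1 applies: 7 − 3 = 4.
S3 applies (level before this adjustment is 4 < 15, so +1): 4 + 1 = 5.
S4 does not apply.
S5 applies: 5 + 3 = 8.
S6 applies: 8 + 3 = 11.
S7 applies: 11 + 1 = 12.
Final offense level: 12.
Criminal history: 1 prior point → Category I (0-1).
Level 12 falls in the 12-13 band.
Grid: Level 12-13 × Category I = 25-33 months.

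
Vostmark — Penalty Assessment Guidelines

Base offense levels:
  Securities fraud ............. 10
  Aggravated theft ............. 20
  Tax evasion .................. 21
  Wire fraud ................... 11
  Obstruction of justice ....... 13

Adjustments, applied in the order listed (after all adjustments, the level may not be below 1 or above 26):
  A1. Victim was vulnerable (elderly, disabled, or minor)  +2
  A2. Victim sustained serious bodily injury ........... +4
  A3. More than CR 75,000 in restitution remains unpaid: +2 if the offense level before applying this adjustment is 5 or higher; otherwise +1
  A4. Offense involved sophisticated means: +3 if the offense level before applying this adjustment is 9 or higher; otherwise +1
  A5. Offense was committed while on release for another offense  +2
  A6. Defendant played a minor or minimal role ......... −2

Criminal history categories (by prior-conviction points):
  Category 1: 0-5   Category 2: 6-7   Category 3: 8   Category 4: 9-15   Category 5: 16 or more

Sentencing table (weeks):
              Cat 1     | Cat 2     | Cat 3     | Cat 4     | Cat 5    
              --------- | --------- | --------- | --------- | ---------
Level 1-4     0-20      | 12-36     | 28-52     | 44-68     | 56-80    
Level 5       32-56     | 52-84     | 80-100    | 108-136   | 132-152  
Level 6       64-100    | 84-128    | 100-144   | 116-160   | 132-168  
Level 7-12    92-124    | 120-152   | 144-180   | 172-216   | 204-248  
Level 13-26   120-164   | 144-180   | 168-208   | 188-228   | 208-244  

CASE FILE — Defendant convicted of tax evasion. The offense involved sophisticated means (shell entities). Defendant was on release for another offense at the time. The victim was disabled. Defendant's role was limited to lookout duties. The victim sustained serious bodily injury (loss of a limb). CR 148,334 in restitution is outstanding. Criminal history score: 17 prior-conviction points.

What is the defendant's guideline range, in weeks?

208-244 weeks

Base offense level for tax evasion: 21.
A1 applies: 21 + 2 = 23.
A2 applies: 23 + 4 = 27.
A3 applies (level before this adjustment is 27 ≥ 5, so +2): 27 + 2 = 29.
A4 applies (level before this adjustment is 29 ≥ 9, so +3): 29 + 3 = 32.
A5 applies: 32 + 2 = 34.
A6 applies: 34 − 2 = 32.
Level 32 exceeds the maximum of 26; capped at 26.
Final offense level: 26.
Criminal history: 17 prior points → Category 5 (16+).
Level 26 falls in the 13-26 band.
Grid: Level 13-26 × Category 5 = 208-244 weeks.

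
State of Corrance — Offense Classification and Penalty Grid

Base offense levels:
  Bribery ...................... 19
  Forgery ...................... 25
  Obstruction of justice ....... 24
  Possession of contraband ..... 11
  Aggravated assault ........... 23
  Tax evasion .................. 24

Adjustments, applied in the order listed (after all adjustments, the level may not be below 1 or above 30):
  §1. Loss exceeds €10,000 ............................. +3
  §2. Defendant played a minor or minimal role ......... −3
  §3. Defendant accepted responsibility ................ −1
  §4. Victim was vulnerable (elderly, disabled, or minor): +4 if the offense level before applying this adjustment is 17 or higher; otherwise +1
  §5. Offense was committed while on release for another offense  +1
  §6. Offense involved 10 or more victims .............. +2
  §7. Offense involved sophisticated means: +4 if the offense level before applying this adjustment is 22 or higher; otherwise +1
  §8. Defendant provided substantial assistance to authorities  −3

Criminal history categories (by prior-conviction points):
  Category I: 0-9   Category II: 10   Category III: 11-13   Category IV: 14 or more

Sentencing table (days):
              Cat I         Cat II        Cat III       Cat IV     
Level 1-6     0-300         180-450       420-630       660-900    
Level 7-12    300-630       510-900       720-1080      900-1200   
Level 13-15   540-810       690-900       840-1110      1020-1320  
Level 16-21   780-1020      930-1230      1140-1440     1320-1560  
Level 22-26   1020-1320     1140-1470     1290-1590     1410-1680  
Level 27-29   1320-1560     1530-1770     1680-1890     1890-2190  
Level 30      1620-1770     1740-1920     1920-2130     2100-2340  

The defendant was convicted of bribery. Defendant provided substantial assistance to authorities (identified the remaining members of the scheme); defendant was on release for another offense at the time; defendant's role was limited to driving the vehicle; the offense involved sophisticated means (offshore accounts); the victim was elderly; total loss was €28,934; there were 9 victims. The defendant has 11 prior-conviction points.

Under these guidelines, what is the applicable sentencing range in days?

1290-1590 days

Base offense level for bribery: 19.
§1 applies: 19 + 3 = 22.
§2 applies: 22 − 3 = 19.
§4 applies (level before this adjustment is 19 ≥ 17, so +4): 19 + 4 = 23.
§5 applies: 23 + 1 = 24.
§6 does not apply.
§7 applies (level before this adjustment is 24 ≥ 22, so +4): 24 + 4 = 28.
§8 applies: 28 − 3 = 25.
Final offense level: 25.
Criminal history: 11 prior points → Category III (11-13).
Level 25 falls in the 22-26 band.
Grid: Level 22-26 × Category III = 1290-1590 days.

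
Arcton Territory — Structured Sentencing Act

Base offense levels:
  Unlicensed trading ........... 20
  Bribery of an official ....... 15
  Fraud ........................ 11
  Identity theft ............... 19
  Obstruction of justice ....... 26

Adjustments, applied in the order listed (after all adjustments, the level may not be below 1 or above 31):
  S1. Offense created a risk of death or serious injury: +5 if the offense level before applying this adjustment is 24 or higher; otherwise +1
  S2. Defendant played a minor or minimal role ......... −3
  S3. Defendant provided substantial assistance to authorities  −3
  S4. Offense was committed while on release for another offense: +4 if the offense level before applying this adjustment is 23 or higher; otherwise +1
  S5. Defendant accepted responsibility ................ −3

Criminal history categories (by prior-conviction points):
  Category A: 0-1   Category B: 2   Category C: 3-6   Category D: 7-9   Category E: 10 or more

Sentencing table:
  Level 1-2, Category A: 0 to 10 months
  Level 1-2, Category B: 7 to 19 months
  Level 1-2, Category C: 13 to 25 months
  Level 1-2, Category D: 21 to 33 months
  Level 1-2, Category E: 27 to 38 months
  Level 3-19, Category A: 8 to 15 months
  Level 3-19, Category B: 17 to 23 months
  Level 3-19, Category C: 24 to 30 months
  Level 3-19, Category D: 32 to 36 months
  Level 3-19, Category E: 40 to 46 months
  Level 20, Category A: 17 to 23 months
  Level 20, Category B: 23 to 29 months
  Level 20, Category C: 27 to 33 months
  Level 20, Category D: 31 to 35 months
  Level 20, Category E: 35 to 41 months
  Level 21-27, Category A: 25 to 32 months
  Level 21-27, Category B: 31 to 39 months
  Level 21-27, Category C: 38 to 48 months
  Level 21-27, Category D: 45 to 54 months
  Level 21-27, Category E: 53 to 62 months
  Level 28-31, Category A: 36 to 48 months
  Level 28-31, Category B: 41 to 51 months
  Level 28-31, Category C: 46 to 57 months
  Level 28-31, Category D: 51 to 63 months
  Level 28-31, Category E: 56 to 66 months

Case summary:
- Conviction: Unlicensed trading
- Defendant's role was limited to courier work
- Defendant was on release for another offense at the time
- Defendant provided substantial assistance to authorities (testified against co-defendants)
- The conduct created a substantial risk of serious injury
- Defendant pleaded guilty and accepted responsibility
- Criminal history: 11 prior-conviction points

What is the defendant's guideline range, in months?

Base offense level for unlicensed trading: 20.
S1 applies (level before this adjustment is 20 < 24, so +1): 20 + 1 = 21.
S2 applies: 21 − 3 = 18.
S3 applies: 18 − 3 = 15.
S4 applies (level before this adjustment is 15 < 23, so +1): 15 + 1 = 16.
S5 applies: 16 − 3 = 13.
Final offense level: 13.
Criminal history: 11 prior points → Category E (10+).
Level 13 falls in the 3-19 band.
Grid: Level 3-19 × Category E = 40-46 months.

40-46 months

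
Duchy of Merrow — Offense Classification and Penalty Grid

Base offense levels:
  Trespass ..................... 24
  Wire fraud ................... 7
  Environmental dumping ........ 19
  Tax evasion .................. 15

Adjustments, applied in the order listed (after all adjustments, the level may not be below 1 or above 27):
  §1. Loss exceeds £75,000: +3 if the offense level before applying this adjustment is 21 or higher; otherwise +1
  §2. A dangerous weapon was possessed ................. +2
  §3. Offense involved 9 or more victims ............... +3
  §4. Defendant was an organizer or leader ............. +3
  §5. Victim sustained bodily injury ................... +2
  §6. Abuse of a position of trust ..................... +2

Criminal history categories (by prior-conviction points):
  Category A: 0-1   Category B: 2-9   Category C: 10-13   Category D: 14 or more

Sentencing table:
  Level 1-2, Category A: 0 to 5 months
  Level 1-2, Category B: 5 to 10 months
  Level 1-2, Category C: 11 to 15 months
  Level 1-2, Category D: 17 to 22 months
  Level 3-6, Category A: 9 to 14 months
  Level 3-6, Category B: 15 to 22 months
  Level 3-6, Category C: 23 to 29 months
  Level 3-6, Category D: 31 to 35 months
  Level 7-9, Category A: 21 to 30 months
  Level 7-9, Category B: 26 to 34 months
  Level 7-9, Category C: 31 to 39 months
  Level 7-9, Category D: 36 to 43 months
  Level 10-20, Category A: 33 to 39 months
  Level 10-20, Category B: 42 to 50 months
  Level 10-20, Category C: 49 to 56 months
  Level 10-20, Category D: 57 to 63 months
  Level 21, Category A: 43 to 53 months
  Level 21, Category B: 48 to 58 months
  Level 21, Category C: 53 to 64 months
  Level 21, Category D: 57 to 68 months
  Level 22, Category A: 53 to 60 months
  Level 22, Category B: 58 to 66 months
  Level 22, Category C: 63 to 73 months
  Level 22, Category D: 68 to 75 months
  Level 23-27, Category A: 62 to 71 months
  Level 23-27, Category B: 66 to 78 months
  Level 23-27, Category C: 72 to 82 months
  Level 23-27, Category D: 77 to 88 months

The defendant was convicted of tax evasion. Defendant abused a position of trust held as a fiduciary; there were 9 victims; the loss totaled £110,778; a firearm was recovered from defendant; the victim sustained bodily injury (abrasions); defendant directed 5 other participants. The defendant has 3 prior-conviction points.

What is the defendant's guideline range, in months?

66-78 months

Base offense level for tax evasion: 15.
§1 applies (level before this adjustment is 15 < 21, so +1): 15 + 1 = 16.
§2 applies: 16 + 2 = 18.
§3 applies: 18 + 3 = 21.
§4 applies: 21 + 3 = 24.
§5 applies: 24 + 2 = 26.
§6 applies: 26 + 2 = 28.
Level 28 exceeds the maximum of 27; capped at 27.
Final offense level: 27.
Criminal history: 3 prior points → Category B (2-9).
Level 27 falls in the 23-27 band.
Grid: Level 23-27 × Category B = 66-78 months.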